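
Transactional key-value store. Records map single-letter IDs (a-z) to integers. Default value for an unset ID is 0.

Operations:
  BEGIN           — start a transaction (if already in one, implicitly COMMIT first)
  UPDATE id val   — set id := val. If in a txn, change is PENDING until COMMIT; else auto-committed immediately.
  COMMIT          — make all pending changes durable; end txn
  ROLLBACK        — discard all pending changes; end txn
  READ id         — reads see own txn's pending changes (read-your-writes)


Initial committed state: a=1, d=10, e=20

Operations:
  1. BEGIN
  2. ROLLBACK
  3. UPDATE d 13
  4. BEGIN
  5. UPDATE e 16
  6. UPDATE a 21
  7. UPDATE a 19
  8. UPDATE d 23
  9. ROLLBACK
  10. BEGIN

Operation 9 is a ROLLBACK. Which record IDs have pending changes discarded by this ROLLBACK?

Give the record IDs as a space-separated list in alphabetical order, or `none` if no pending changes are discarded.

Initial committed: {a=1, d=10, e=20}
Op 1: BEGIN: in_txn=True, pending={}
Op 2: ROLLBACK: discarded pending []; in_txn=False
Op 3: UPDATE d=13 (auto-commit; committed d=13)
Op 4: BEGIN: in_txn=True, pending={}
Op 5: UPDATE e=16 (pending; pending now {e=16})
Op 6: UPDATE a=21 (pending; pending now {a=21, e=16})
Op 7: UPDATE a=19 (pending; pending now {a=19, e=16})
Op 8: UPDATE d=23 (pending; pending now {a=19, d=23, e=16})
Op 9: ROLLBACK: discarded pending ['a', 'd', 'e']; in_txn=False
Op 10: BEGIN: in_txn=True, pending={}
ROLLBACK at op 9 discards: ['a', 'd', 'e']

Answer: a d e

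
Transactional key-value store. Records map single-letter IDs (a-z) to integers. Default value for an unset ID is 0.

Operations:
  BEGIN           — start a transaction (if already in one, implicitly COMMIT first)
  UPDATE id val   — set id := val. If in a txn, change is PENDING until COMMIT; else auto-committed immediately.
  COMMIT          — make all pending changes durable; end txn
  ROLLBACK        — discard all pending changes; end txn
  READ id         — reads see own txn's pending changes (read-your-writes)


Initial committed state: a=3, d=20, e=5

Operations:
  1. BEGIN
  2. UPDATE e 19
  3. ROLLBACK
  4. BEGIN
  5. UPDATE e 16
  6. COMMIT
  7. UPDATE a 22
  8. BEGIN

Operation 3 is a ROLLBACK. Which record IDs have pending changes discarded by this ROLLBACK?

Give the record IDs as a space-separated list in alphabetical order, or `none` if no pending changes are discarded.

Initial committed: {a=3, d=20, e=5}
Op 1: BEGIN: in_txn=True, pending={}
Op 2: UPDATE e=19 (pending; pending now {e=19})
Op 3: ROLLBACK: discarded pending ['e']; in_txn=False
Op 4: BEGIN: in_txn=True, pending={}
Op 5: UPDATE e=16 (pending; pending now {e=16})
Op 6: COMMIT: merged ['e'] into committed; committed now {a=3, d=20, e=16}
Op 7: UPDATE a=22 (auto-commit; committed a=22)
Op 8: BEGIN: in_txn=True, pending={}
ROLLBACK at op 3 discards: ['e']

Answer: e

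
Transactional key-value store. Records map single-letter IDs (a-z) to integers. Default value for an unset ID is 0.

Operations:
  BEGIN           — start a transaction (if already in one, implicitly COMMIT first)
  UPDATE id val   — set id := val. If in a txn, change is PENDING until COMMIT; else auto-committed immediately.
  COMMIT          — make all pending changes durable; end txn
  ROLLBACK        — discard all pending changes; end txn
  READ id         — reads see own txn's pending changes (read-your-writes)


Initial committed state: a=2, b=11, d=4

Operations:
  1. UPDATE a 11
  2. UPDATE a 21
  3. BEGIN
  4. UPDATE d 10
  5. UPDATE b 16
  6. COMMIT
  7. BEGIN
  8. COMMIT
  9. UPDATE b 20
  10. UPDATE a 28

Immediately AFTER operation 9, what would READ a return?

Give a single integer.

Answer: 21

Derivation:
Initial committed: {a=2, b=11, d=4}
Op 1: UPDATE a=11 (auto-commit; committed a=11)
Op 2: UPDATE a=21 (auto-commit; committed a=21)
Op 3: BEGIN: in_txn=True, pending={}
Op 4: UPDATE d=10 (pending; pending now {d=10})
Op 5: UPDATE b=16 (pending; pending now {b=16, d=10})
Op 6: COMMIT: merged ['b', 'd'] into committed; committed now {a=21, b=16, d=10}
Op 7: BEGIN: in_txn=True, pending={}
Op 8: COMMIT: merged [] into committed; committed now {a=21, b=16, d=10}
Op 9: UPDATE b=20 (auto-commit; committed b=20)
After op 9: visible(a) = 21 (pending={}, committed={a=21, b=20, d=10})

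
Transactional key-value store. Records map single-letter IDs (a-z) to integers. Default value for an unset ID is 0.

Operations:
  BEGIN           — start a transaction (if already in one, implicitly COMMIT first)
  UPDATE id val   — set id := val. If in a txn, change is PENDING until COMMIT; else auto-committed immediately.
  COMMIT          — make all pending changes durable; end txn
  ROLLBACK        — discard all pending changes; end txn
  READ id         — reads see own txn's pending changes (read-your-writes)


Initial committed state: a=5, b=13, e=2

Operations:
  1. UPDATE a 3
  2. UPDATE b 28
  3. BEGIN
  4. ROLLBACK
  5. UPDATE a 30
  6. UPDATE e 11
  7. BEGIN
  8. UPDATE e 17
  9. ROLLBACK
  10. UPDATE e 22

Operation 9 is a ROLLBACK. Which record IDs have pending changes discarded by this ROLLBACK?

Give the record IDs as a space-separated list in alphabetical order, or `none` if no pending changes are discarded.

Answer: e

Derivation:
Initial committed: {a=5, b=13, e=2}
Op 1: UPDATE a=3 (auto-commit; committed a=3)
Op 2: UPDATE b=28 (auto-commit; committed b=28)
Op 3: BEGIN: in_txn=True, pending={}
Op 4: ROLLBACK: discarded pending []; in_txn=False
Op 5: UPDATE a=30 (auto-commit; committed a=30)
Op 6: UPDATE e=11 (auto-commit; committed e=11)
Op 7: BEGIN: in_txn=True, pending={}
Op 8: UPDATE e=17 (pending; pending now {e=17})
Op 9: ROLLBACK: discarded pending ['e']; in_txn=False
Op 10: UPDATE e=22 (auto-commit; committed e=22)
ROLLBACK at op 9 discards: ['e']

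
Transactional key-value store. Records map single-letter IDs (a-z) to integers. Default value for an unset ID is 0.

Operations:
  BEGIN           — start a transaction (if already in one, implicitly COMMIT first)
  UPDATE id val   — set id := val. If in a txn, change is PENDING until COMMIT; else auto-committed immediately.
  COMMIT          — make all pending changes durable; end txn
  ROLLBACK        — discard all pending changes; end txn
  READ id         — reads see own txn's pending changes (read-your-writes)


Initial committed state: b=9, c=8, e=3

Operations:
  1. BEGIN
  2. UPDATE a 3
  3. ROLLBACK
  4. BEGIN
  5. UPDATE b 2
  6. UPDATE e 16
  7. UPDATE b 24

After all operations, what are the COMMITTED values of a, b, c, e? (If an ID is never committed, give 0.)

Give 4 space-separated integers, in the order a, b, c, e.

Initial committed: {b=9, c=8, e=3}
Op 1: BEGIN: in_txn=True, pending={}
Op 2: UPDATE a=3 (pending; pending now {a=3})
Op 3: ROLLBACK: discarded pending ['a']; in_txn=False
Op 4: BEGIN: in_txn=True, pending={}
Op 5: UPDATE b=2 (pending; pending now {b=2})
Op 6: UPDATE e=16 (pending; pending now {b=2, e=16})
Op 7: UPDATE b=24 (pending; pending now {b=24, e=16})
Final committed: {b=9, c=8, e=3}

Answer: 0 9 8 3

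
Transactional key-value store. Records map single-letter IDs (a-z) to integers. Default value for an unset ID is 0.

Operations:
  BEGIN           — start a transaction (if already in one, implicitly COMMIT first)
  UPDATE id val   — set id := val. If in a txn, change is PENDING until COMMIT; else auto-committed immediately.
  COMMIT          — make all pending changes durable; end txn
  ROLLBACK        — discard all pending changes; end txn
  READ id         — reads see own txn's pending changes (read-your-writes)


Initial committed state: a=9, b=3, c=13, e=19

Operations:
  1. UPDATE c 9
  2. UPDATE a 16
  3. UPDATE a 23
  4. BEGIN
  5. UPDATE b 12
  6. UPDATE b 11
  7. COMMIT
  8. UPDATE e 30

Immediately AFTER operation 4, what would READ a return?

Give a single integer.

Answer: 23

Derivation:
Initial committed: {a=9, b=3, c=13, e=19}
Op 1: UPDATE c=9 (auto-commit; committed c=9)
Op 2: UPDATE a=16 (auto-commit; committed a=16)
Op 3: UPDATE a=23 (auto-commit; committed a=23)
Op 4: BEGIN: in_txn=True, pending={}
After op 4: visible(a) = 23 (pending={}, committed={a=23, b=3, c=9, e=19})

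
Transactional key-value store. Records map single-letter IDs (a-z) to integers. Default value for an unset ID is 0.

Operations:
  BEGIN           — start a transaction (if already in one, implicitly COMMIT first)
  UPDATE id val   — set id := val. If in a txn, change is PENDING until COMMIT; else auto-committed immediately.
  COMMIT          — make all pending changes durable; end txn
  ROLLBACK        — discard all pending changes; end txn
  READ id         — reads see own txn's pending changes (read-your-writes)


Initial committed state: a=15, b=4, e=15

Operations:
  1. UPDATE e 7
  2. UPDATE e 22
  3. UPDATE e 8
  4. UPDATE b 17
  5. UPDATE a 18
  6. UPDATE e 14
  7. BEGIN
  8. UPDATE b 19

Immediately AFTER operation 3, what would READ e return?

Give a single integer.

Initial committed: {a=15, b=4, e=15}
Op 1: UPDATE e=7 (auto-commit; committed e=7)
Op 2: UPDATE e=22 (auto-commit; committed e=22)
Op 3: UPDATE e=8 (auto-commit; committed e=8)
After op 3: visible(e) = 8 (pending={}, committed={a=15, b=4, e=8})

Answer: 8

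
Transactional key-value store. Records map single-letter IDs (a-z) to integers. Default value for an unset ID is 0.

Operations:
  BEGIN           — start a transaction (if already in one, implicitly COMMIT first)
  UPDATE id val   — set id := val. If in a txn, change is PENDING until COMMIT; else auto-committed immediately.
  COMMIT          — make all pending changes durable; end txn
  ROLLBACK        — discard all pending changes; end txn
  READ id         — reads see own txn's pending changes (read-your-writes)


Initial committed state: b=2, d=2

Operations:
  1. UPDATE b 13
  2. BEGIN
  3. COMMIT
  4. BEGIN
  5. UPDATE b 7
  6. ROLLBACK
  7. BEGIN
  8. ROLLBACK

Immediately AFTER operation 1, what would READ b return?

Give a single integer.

Initial committed: {b=2, d=2}
Op 1: UPDATE b=13 (auto-commit; committed b=13)
After op 1: visible(b) = 13 (pending={}, committed={b=13, d=2})

Answer: 13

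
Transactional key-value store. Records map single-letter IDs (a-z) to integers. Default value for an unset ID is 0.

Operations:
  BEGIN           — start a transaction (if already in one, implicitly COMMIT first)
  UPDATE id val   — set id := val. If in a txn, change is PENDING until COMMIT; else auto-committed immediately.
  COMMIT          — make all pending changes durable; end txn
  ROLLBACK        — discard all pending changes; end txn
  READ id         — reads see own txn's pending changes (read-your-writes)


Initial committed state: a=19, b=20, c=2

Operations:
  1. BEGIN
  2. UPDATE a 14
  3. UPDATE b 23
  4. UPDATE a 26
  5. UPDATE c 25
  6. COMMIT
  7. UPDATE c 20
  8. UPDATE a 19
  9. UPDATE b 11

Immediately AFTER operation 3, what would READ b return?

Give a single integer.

Initial committed: {a=19, b=20, c=2}
Op 1: BEGIN: in_txn=True, pending={}
Op 2: UPDATE a=14 (pending; pending now {a=14})
Op 3: UPDATE b=23 (pending; pending now {a=14, b=23})
After op 3: visible(b) = 23 (pending={a=14, b=23}, committed={a=19, b=20, c=2})

Answer: 23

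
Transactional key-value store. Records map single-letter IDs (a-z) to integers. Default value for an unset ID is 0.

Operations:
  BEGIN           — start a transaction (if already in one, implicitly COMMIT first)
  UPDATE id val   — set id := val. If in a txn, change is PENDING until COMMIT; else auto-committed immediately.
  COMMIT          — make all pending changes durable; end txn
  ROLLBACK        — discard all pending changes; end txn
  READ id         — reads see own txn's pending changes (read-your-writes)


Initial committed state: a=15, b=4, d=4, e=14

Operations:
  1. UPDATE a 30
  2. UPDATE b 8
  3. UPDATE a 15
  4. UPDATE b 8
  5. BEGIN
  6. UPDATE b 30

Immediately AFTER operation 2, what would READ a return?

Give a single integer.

Initial committed: {a=15, b=4, d=4, e=14}
Op 1: UPDATE a=30 (auto-commit; committed a=30)
Op 2: UPDATE b=8 (auto-commit; committed b=8)
After op 2: visible(a) = 30 (pending={}, committed={a=30, b=8, d=4, e=14})

Answer: 30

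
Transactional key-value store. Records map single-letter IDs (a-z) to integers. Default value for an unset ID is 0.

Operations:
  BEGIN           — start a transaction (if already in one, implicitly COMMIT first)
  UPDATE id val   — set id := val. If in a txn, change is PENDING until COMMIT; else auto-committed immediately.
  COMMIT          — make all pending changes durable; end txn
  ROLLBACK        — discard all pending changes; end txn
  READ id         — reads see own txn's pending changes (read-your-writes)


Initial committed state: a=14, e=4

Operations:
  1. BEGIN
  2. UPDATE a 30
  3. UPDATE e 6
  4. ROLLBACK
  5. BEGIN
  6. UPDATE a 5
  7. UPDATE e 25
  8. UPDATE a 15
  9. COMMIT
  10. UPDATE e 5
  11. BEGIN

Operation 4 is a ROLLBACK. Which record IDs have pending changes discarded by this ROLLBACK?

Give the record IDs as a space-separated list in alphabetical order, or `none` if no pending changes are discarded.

Answer: a e

Derivation:
Initial committed: {a=14, e=4}
Op 1: BEGIN: in_txn=True, pending={}
Op 2: UPDATE a=30 (pending; pending now {a=30})
Op 3: UPDATE e=6 (pending; pending now {a=30, e=6})
Op 4: ROLLBACK: discarded pending ['a', 'e']; in_txn=False
Op 5: BEGIN: in_txn=True, pending={}
Op 6: UPDATE a=5 (pending; pending now {a=5})
Op 7: UPDATE e=25 (pending; pending now {a=5, e=25})
Op 8: UPDATE a=15 (pending; pending now {a=15, e=25})
Op 9: COMMIT: merged ['a', 'e'] into committed; committed now {a=15, e=25}
Op 10: UPDATE e=5 (auto-commit; committed e=5)
Op 11: BEGIN: in_txn=True, pending={}
ROLLBACK at op 4 discards: ['a', 'e']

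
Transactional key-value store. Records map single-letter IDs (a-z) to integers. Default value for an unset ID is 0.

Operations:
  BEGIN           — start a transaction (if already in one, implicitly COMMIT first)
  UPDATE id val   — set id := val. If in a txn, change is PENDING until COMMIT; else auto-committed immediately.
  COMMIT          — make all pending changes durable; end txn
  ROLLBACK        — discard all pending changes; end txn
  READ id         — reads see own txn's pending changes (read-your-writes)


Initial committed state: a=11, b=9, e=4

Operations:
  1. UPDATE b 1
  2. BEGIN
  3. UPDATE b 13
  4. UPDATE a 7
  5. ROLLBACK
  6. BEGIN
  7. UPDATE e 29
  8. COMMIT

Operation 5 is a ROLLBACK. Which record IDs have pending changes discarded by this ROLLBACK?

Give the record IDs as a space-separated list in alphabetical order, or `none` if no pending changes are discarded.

Answer: a b

Derivation:
Initial committed: {a=11, b=9, e=4}
Op 1: UPDATE b=1 (auto-commit; committed b=1)
Op 2: BEGIN: in_txn=True, pending={}
Op 3: UPDATE b=13 (pending; pending now {b=13})
Op 4: UPDATE a=7 (pending; pending now {a=7, b=13})
Op 5: ROLLBACK: discarded pending ['a', 'b']; in_txn=False
Op 6: BEGIN: in_txn=True, pending={}
Op 7: UPDATE e=29 (pending; pending now {e=29})
Op 8: COMMIT: merged ['e'] into committed; committed now {a=11, b=1, e=29}
ROLLBACK at op 5 discards: ['a', 'b']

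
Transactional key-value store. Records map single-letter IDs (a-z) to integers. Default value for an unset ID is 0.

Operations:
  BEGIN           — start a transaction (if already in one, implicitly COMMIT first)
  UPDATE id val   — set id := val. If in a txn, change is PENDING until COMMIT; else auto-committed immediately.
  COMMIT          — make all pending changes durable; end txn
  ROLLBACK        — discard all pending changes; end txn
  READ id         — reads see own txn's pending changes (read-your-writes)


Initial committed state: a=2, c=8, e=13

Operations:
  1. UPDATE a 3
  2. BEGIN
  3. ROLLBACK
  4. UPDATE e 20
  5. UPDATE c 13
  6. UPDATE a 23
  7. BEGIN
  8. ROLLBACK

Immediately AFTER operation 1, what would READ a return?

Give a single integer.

Answer: 3

Derivation:
Initial committed: {a=2, c=8, e=13}
Op 1: UPDATE a=3 (auto-commit; committed a=3)
After op 1: visible(a) = 3 (pending={}, committed={a=3, c=8, e=13})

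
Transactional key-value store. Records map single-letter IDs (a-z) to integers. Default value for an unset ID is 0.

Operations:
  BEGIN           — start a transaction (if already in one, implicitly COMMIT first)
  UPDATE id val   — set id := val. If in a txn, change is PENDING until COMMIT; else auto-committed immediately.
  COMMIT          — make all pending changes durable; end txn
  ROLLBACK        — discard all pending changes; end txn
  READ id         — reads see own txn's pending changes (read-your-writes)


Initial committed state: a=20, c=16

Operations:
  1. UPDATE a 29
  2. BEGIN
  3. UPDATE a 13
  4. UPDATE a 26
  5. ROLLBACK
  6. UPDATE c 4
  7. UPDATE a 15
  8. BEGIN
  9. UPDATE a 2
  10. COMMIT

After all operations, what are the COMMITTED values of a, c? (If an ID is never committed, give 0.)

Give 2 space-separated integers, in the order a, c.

Initial committed: {a=20, c=16}
Op 1: UPDATE a=29 (auto-commit; committed a=29)
Op 2: BEGIN: in_txn=True, pending={}
Op 3: UPDATE a=13 (pending; pending now {a=13})
Op 4: UPDATE a=26 (pending; pending now {a=26})
Op 5: ROLLBACK: discarded pending ['a']; in_txn=False
Op 6: UPDATE c=4 (auto-commit; committed c=4)
Op 7: UPDATE a=15 (auto-commit; committed a=15)
Op 8: BEGIN: in_txn=True, pending={}
Op 9: UPDATE a=2 (pending; pending now {a=2})
Op 10: COMMIT: merged ['a'] into committed; committed now {a=2, c=4}
Final committed: {a=2, c=4}

Answer: 2 4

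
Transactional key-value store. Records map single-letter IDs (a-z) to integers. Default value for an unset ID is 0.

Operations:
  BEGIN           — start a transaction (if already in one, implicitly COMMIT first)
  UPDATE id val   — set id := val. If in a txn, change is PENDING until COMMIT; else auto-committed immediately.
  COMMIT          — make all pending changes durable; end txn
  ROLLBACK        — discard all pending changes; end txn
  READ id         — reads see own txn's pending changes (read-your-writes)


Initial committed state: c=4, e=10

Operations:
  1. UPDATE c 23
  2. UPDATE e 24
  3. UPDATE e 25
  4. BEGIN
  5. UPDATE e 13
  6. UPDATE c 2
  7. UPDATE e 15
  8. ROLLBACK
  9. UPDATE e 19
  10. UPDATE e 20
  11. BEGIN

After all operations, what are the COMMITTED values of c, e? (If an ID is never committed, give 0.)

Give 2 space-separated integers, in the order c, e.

Answer: 23 20

Derivation:
Initial committed: {c=4, e=10}
Op 1: UPDATE c=23 (auto-commit; committed c=23)
Op 2: UPDATE e=24 (auto-commit; committed e=24)
Op 3: UPDATE e=25 (auto-commit; committed e=25)
Op 4: BEGIN: in_txn=True, pending={}
Op 5: UPDATE e=13 (pending; pending now {e=13})
Op 6: UPDATE c=2 (pending; pending now {c=2, e=13})
Op 7: UPDATE e=15 (pending; pending now {c=2, e=15})
Op 8: ROLLBACK: discarded pending ['c', 'e']; in_txn=False
Op 9: UPDATE e=19 (auto-commit; committed e=19)
Op 10: UPDATE e=20 (auto-commit; committed e=20)
Op 11: BEGIN: in_txn=True, pending={}
Final committed: {c=23, e=20}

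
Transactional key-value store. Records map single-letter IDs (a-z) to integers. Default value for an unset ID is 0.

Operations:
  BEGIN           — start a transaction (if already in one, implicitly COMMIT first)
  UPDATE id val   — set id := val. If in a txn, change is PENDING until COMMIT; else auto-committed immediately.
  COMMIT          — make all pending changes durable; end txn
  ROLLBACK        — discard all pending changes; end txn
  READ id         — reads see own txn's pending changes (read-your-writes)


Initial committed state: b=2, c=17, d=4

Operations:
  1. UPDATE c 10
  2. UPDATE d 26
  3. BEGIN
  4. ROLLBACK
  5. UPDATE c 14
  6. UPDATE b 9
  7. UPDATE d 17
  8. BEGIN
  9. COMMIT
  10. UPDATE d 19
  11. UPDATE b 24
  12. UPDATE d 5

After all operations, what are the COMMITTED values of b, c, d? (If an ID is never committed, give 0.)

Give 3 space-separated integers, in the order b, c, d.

Initial committed: {b=2, c=17, d=4}
Op 1: UPDATE c=10 (auto-commit; committed c=10)
Op 2: UPDATE d=26 (auto-commit; committed d=26)
Op 3: BEGIN: in_txn=True, pending={}
Op 4: ROLLBACK: discarded pending []; in_txn=False
Op 5: UPDATE c=14 (auto-commit; committed c=14)
Op 6: UPDATE b=9 (auto-commit; committed b=9)
Op 7: UPDATE d=17 (auto-commit; committed d=17)
Op 8: BEGIN: in_txn=True, pending={}
Op 9: COMMIT: merged [] into committed; committed now {b=9, c=14, d=17}
Op 10: UPDATE d=19 (auto-commit; committed d=19)
Op 11: UPDATE b=24 (auto-commit; committed b=24)
Op 12: UPDATE d=5 (auto-commit; committed d=5)
Final committed: {b=24, c=14, d=5}

Answer: 24 14 5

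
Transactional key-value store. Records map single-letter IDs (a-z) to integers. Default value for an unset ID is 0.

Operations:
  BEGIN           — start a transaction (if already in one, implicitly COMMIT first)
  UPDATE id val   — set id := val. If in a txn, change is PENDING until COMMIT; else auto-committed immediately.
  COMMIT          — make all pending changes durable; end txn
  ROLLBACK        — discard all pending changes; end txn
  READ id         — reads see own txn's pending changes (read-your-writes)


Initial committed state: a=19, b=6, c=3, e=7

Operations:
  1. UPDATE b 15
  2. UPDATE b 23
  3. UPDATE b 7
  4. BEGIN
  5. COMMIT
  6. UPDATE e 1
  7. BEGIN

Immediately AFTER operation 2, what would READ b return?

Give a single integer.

Answer: 23

Derivation:
Initial committed: {a=19, b=6, c=3, e=7}
Op 1: UPDATE b=15 (auto-commit; committed b=15)
Op 2: UPDATE b=23 (auto-commit; committed b=23)
After op 2: visible(b) = 23 (pending={}, committed={a=19, b=23, c=3, e=7})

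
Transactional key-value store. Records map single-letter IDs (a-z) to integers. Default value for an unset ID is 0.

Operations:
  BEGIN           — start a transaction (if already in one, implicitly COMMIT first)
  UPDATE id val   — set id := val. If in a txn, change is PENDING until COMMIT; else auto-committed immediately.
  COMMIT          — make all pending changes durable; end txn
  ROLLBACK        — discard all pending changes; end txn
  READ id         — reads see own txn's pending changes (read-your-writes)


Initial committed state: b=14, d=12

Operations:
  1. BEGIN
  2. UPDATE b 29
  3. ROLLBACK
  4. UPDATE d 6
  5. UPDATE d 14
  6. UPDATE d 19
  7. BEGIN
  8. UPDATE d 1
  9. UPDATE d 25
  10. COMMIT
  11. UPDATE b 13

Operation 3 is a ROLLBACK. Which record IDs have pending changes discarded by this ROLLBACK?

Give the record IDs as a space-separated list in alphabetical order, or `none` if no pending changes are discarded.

Answer: b

Derivation:
Initial committed: {b=14, d=12}
Op 1: BEGIN: in_txn=True, pending={}
Op 2: UPDATE b=29 (pending; pending now {b=29})
Op 3: ROLLBACK: discarded pending ['b']; in_txn=False
Op 4: UPDATE d=6 (auto-commit; committed d=6)
Op 5: UPDATE d=14 (auto-commit; committed d=14)
Op 6: UPDATE d=19 (auto-commit; committed d=19)
Op 7: BEGIN: in_txn=True, pending={}
Op 8: UPDATE d=1 (pending; pending now {d=1})
Op 9: UPDATE d=25 (pending; pending now {d=25})
Op 10: COMMIT: merged ['d'] into committed; committed now {b=14, d=25}
Op 11: UPDATE b=13 (auto-commit; committed b=13)
ROLLBACK at op 3 discards: ['b']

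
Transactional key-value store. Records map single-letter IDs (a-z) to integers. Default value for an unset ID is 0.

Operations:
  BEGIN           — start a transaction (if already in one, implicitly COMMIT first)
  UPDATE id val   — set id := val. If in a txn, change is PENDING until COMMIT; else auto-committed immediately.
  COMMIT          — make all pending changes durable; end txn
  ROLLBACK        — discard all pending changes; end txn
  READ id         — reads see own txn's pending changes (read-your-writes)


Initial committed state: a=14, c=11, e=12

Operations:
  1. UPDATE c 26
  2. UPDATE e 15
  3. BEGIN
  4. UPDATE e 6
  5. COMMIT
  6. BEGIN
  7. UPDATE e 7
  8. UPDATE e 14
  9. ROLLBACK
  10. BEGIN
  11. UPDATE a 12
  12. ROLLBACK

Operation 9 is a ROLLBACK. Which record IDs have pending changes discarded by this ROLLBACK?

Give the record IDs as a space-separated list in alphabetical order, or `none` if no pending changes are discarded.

Initial committed: {a=14, c=11, e=12}
Op 1: UPDATE c=26 (auto-commit; committed c=26)
Op 2: UPDATE e=15 (auto-commit; committed e=15)
Op 3: BEGIN: in_txn=True, pending={}
Op 4: UPDATE e=6 (pending; pending now {e=6})
Op 5: COMMIT: merged ['e'] into committed; committed now {a=14, c=26, e=6}
Op 6: BEGIN: in_txn=True, pending={}
Op 7: UPDATE e=7 (pending; pending now {e=7})
Op 8: UPDATE e=14 (pending; pending now {e=14})
Op 9: ROLLBACK: discarded pending ['e']; in_txn=False
Op 10: BEGIN: in_txn=True, pending={}
Op 11: UPDATE a=12 (pending; pending now {a=12})
Op 12: ROLLBACK: discarded pending ['a']; in_txn=False
ROLLBACK at op 9 discards: ['e']

Answer: e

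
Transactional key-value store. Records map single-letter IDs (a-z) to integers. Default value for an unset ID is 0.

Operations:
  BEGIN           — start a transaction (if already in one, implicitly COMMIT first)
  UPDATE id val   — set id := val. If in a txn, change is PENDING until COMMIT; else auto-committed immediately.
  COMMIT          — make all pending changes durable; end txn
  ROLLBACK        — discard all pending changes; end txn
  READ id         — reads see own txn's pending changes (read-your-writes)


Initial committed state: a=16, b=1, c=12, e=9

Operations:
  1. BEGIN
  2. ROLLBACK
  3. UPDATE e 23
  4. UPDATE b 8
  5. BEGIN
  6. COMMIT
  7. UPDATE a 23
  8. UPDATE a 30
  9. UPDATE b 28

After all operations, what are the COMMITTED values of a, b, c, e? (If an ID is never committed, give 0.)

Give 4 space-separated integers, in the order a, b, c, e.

Initial committed: {a=16, b=1, c=12, e=9}
Op 1: BEGIN: in_txn=True, pending={}
Op 2: ROLLBACK: discarded pending []; in_txn=False
Op 3: UPDATE e=23 (auto-commit; committed e=23)
Op 4: UPDATE b=8 (auto-commit; committed b=8)
Op 5: BEGIN: in_txn=True, pending={}
Op 6: COMMIT: merged [] into committed; committed now {a=16, b=8, c=12, e=23}
Op 7: UPDATE a=23 (auto-commit; committed a=23)
Op 8: UPDATE a=30 (auto-commit; committed a=30)
Op 9: UPDATE b=28 (auto-commit; committed b=28)
Final committed: {a=30, b=28, c=12, e=23}

Answer: 30 28 12 23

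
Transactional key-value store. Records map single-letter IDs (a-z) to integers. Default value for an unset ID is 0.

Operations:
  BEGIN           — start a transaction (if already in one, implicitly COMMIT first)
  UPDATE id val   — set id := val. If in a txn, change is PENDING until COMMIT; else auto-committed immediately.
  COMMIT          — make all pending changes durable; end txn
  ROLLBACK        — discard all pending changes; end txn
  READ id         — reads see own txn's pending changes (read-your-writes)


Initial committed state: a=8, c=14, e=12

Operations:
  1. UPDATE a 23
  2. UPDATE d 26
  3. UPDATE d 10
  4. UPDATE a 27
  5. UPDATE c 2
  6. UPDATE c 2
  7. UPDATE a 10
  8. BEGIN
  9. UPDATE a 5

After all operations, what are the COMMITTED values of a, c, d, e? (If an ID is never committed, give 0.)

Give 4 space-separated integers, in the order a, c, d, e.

Answer: 10 2 10 12

Derivation:
Initial committed: {a=8, c=14, e=12}
Op 1: UPDATE a=23 (auto-commit; committed a=23)
Op 2: UPDATE d=26 (auto-commit; committed d=26)
Op 3: UPDATE d=10 (auto-commit; committed d=10)
Op 4: UPDATE a=27 (auto-commit; committed a=27)
Op 5: UPDATE c=2 (auto-commit; committed c=2)
Op 6: UPDATE c=2 (auto-commit; committed c=2)
Op 7: UPDATE a=10 (auto-commit; committed a=10)
Op 8: BEGIN: in_txn=True, pending={}
Op 9: UPDATE a=5 (pending; pending now {a=5})
Final committed: {a=10, c=2, d=10, e=12}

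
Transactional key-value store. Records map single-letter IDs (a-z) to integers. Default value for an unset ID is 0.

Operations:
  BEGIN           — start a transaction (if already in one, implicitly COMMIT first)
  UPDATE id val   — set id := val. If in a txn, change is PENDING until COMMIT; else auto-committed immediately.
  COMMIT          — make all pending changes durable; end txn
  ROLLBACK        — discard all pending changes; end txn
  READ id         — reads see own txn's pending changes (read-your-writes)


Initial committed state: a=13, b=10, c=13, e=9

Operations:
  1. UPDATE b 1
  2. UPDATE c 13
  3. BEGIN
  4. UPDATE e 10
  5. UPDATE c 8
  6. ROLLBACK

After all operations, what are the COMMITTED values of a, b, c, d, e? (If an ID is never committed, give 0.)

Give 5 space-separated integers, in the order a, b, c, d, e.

Answer: 13 1 13 0 9

Derivation:
Initial committed: {a=13, b=10, c=13, e=9}
Op 1: UPDATE b=1 (auto-commit; committed b=1)
Op 2: UPDATE c=13 (auto-commit; committed c=13)
Op 3: BEGIN: in_txn=True, pending={}
Op 4: UPDATE e=10 (pending; pending now {e=10})
Op 5: UPDATE c=8 (pending; pending now {c=8, e=10})
Op 6: ROLLBACK: discarded pending ['c', 'e']; in_txn=False
Final committed: {a=13, b=1, c=13, e=9}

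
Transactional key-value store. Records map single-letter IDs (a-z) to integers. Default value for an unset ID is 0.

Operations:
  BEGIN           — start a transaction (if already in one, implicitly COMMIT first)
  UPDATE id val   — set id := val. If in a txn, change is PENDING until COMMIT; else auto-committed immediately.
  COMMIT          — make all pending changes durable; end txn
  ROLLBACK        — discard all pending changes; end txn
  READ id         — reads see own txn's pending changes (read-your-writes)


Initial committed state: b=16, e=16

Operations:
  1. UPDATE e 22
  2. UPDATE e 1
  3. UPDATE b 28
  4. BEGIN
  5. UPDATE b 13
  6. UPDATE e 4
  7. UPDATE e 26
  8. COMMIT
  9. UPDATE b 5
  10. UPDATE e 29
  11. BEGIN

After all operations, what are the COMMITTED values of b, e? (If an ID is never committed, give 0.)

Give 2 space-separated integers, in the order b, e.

Initial committed: {b=16, e=16}
Op 1: UPDATE e=22 (auto-commit; committed e=22)
Op 2: UPDATE e=1 (auto-commit; committed e=1)
Op 3: UPDATE b=28 (auto-commit; committed b=28)
Op 4: BEGIN: in_txn=True, pending={}
Op 5: UPDATE b=13 (pending; pending now {b=13})
Op 6: UPDATE e=4 (pending; pending now {b=13, e=4})
Op 7: UPDATE e=26 (pending; pending now {b=13, e=26})
Op 8: COMMIT: merged ['b', 'e'] into committed; committed now {b=13, e=26}
Op 9: UPDATE b=5 (auto-commit; committed b=5)
Op 10: UPDATE e=29 (auto-commit; committed e=29)
Op 11: BEGIN: in_txn=True, pending={}
Final committed: {b=5, e=29}

Answer: 5 29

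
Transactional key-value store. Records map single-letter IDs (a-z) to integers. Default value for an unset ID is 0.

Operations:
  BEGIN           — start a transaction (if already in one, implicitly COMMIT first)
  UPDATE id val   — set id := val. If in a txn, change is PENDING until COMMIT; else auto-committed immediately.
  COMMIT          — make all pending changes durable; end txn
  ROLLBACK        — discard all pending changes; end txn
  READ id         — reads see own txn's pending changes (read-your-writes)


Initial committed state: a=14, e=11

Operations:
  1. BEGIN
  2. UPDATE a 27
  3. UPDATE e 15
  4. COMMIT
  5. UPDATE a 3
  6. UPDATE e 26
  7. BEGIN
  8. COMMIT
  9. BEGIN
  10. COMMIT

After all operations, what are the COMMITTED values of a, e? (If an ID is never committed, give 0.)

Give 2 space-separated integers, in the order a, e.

Answer: 3 26

Derivation:
Initial committed: {a=14, e=11}
Op 1: BEGIN: in_txn=True, pending={}
Op 2: UPDATE a=27 (pending; pending now {a=27})
Op 3: UPDATE e=15 (pending; pending now {a=27, e=15})
Op 4: COMMIT: merged ['a', 'e'] into committed; committed now {a=27, e=15}
Op 5: UPDATE a=3 (auto-commit; committed a=3)
Op 6: UPDATE e=26 (auto-commit; committed e=26)
Op 7: BEGIN: in_txn=True, pending={}
Op 8: COMMIT: merged [] into committed; committed now {a=3, e=26}
Op 9: BEGIN: in_txn=True, pending={}
Op 10: COMMIT: merged [] into committed; committed now {a=3, e=26}
Final committed: {a=3, e=26}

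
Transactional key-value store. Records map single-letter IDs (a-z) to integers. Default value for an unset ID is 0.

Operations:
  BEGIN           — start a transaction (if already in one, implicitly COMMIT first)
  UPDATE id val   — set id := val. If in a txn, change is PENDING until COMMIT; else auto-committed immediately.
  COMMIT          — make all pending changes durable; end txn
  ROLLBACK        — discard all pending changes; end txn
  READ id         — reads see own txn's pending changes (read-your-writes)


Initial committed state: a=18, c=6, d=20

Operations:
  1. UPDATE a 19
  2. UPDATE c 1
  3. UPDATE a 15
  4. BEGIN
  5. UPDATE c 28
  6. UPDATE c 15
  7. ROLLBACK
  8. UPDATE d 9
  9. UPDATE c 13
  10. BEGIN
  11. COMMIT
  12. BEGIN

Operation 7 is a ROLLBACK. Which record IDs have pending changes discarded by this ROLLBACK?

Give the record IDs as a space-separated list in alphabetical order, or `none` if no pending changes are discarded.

Initial committed: {a=18, c=6, d=20}
Op 1: UPDATE a=19 (auto-commit; committed a=19)
Op 2: UPDATE c=1 (auto-commit; committed c=1)
Op 3: UPDATE a=15 (auto-commit; committed a=15)
Op 4: BEGIN: in_txn=True, pending={}
Op 5: UPDATE c=28 (pending; pending now {c=28})
Op 6: UPDATE c=15 (pending; pending now {c=15})
Op 7: ROLLBACK: discarded pending ['c']; in_txn=False
Op 8: UPDATE d=9 (auto-commit; committed d=9)
Op 9: UPDATE c=13 (auto-commit; committed c=13)
Op 10: BEGIN: in_txn=True, pending={}
Op 11: COMMIT: merged [] into committed; committed now {a=15, c=13, d=9}
Op 12: BEGIN: in_txn=True, pending={}
ROLLBACK at op 7 discards: ['c']

Answer: c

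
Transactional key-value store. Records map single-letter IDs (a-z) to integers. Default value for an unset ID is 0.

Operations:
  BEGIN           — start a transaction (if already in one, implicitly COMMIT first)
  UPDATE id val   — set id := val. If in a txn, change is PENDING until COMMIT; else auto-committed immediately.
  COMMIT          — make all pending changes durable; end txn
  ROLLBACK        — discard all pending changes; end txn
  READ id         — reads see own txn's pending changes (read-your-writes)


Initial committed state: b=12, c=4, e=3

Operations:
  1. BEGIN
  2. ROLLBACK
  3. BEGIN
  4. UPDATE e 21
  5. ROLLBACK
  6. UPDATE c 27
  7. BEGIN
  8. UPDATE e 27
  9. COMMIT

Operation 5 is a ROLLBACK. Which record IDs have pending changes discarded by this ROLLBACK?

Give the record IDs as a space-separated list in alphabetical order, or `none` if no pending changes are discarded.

Initial committed: {b=12, c=4, e=3}
Op 1: BEGIN: in_txn=True, pending={}
Op 2: ROLLBACK: discarded pending []; in_txn=False
Op 3: BEGIN: in_txn=True, pending={}
Op 4: UPDATE e=21 (pending; pending now {e=21})
Op 5: ROLLBACK: discarded pending ['e']; in_txn=False
Op 6: UPDATE c=27 (auto-commit; committed c=27)
Op 7: BEGIN: in_txn=True, pending={}
Op 8: UPDATE e=27 (pending; pending now {e=27})
Op 9: COMMIT: merged ['e'] into committed; committed now {b=12, c=27, e=27}
ROLLBACK at op 5 discards: ['e']

Answer: e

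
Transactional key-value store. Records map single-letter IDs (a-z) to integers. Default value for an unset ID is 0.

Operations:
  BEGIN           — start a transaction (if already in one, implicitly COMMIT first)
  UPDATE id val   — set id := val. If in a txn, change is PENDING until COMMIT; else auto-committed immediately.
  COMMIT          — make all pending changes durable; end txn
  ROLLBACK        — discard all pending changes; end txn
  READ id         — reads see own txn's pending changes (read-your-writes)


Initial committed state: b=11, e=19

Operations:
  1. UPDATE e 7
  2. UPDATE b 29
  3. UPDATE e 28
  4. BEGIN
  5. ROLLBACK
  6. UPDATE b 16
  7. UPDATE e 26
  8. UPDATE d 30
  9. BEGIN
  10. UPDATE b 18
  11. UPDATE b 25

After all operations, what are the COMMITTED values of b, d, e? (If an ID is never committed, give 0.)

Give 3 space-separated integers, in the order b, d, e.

Initial committed: {b=11, e=19}
Op 1: UPDATE e=7 (auto-commit; committed e=7)
Op 2: UPDATE b=29 (auto-commit; committed b=29)
Op 3: UPDATE e=28 (auto-commit; committed e=28)
Op 4: BEGIN: in_txn=True, pending={}
Op 5: ROLLBACK: discarded pending []; in_txn=False
Op 6: UPDATE b=16 (auto-commit; committed b=16)
Op 7: UPDATE e=26 (auto-commit; committed e=26)
Op 8: UPDATE d=30 (auto-commit; committed d=30)
Op 9: BEGIN: in_txn=True, pending={}
Op 10: UPDATE b=18 (pending; pending now {b=18})
Op 11: UPDATE b=25 (pending; pending now {b=25})
Final committed: {b=16, d=30, e=26}

Answer: 16 30 26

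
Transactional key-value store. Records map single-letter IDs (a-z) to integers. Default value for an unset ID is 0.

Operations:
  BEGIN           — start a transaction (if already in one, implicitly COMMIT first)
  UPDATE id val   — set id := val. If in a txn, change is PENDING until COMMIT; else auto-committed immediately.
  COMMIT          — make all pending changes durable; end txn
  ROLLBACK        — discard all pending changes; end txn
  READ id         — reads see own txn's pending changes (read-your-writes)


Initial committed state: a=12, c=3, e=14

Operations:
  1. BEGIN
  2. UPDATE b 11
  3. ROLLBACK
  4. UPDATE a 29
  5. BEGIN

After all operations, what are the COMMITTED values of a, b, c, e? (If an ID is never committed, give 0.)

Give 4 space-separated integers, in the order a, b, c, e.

Initial committed: {a=12, c=3, e=14}
Op 1: BEGIN: in_txn=True, pending={}
Op 2: UPDATE b=11 (pending; pending now {b=11})
Op 3: ROLLBACK: discarded pending ['b']; in_txn=False
Op 4: UPDATE a=29 (auto-commit; committed a=29)
Op 5: BEGIN: in_txn=True, pending={}
Final committed: {a=29, c=3, e=14}

Answer: 29 0 3 14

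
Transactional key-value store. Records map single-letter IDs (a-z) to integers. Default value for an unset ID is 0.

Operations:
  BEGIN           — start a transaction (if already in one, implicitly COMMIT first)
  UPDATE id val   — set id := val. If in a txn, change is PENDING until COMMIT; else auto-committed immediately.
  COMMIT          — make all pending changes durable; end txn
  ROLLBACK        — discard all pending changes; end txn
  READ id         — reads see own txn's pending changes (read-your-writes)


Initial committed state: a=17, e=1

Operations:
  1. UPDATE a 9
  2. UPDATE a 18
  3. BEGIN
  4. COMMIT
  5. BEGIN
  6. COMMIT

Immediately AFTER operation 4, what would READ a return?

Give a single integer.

Initial committed: {a=17, e=1}
Op 1: UPDATE a=9 (auto-commit; committed a=9)
Op 2: UPDATE a=18 (auto-commit; committed a=18)
Op 3: BEGIN: in_txn=True, pending={}
Op 4: COMMIT: merged [] into committed; committed now {a=18, e=1}
After op 4: visible(a) = 18 (pending={}, committed={a=18, e=1})

Answer: 18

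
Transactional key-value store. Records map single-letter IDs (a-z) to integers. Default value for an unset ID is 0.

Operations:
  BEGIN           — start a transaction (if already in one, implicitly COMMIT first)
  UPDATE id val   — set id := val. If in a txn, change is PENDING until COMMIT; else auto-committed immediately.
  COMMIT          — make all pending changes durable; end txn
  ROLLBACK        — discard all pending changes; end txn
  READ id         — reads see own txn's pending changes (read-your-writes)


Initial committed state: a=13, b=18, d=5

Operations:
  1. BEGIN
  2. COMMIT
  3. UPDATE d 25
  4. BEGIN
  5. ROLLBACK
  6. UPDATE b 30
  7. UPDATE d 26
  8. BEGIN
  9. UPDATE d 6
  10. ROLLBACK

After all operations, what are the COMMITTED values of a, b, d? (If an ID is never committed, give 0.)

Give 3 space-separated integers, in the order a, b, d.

Initial committed: {a=13, b=18, d=5}
Op 1: BEGIN: in_txn=True, pending={}
Op 2: COMMIT: merged [] into committed; committed now {a=13, b=18, d=5}
Op 3: UPDATE d=25 (auto-commit; committed d=25)
Op 4: BEGIN: in_txn=True, pending={}
Op 5: ROLLBACK: discarded pending []; in_txn=False
Op 6: UPDATE b=30 (auto-commit; committed b=30)
Op 7: UPDATE d=26 (auto-commit; committed d=26)
Op 8: BEGIN: in_txn=True, pending={}
Op 9: UPDATE d=6 (pending; pending now {d=6})
Op 10: ROLLBACK: discarded pending ['d']; in_txn=False
Final committed: {a=13, b=30, d=26}

Answer: 13 30 26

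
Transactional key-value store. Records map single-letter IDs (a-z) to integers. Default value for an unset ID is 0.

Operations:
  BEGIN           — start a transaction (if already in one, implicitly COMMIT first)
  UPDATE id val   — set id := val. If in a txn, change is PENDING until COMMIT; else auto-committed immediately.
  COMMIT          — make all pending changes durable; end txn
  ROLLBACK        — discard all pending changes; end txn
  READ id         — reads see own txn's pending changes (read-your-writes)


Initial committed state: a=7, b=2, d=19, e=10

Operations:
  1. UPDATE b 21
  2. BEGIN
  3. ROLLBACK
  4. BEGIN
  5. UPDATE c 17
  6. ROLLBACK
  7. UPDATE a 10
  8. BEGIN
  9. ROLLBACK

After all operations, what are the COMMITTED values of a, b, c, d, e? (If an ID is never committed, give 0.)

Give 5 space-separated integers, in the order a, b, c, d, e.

Answer: 10 21 0 19 10

Derivation:
Initial committed: {a=7, b=2, d=19, e=10}
Op 1: UPDATE b=21 (auto-commit; committed b=21)
Op 2: BEGIN: in_txn=True, pending={}
Op 3: ROLLBACK: discarded pending []; in_txn=False
Op 4: BEGIN: in_txn=True, pending={}
Op 5: UPDATE c=17 (pending; pending now {c=17})
Op 6: ROLLBACK: discarded pending ['c']; in_txn=False
Op 7: UPDATE a=10 (auto-commit; committed a=10)
Op 8: BEGIN: in_txn=True, pending={}
Op 9: ROLLBACK: discarded pending []; in_txn=False
Final committed: {a=10, b=21, d=19, e=10}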